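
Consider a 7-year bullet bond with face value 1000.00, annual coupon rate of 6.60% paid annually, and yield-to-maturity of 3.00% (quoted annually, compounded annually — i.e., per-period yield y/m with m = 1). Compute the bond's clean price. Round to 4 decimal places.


Answer: Price = 1224.2902

Derivation:
Coupon per period c = face * coupon_rate / m = 66.000000
Periods per year m = 1; per-period yield y/m = 0.030000
Number of cashflows N = 7
Cashflows (t years, CF_t, discount factor 1/(1+y/m)^(m*t), PV):
  t = 1.0000: CF_t = 66.000000, DF = 0.970874, PV = 64.077670
  t = 2.0000: CF_t = 66.000000, DF = 0.942596, PV = 62.211330
  t = 3.0000: CF_t = 66.000000, DF = 0.915142, PV = 60.399350
  t = 4.0000: CF_t = 66.000000, DF = 0.888487, PV = 58.640145
  t = 5.0000: CF_t = 66.000000, DF = 0.862609, PV = 56.932180
  t = 6.0000: CF_t = 66.000000, DF = 0.837484, PV = 55.273961
  t = 7.0000: CF_t = 1066.000000, DF = 0.813092, PV = 866.755551
Price P = sum_t PV_t = 1224.290186


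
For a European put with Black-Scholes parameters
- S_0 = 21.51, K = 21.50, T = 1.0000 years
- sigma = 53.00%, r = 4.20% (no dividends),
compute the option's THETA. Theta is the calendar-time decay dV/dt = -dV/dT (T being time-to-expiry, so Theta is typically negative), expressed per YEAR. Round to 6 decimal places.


Answer: Theta = -1.646126

Derivation:
d1 = 0.3451226569; d2 = -0.1848773431
phi(d1) = 0.3758769847; exp(-qT) = 1.0000000000; exp(-rT) = 0.9588697806
Theta = -S*exp(-qT)*phi(d1)*sigma/(2*sqrt(T)) + r*K*exp(-rT)*N(-d2) - q*S*exp(-qT)*N(-d1)
N(-d1) = 0.3650010805; N(-d2) = 0.5733373789; sqrt(T) = 1.0000000000
Term 1 = -21.5100 * 1.0000000000 * 0.3758769847 * 0.5300 / (2 * 1.0000000000) = -2.1425551943
Term 2 = 0.0420 * 21.5000 * 0.9588697806 * 0.5733373789 = 0.4964295657
Term 3 = 0 (no dividend yield, q = 0)
Theta = -2.1425551943 + (0.4964295657) + (0.0000000000) = -1.646126


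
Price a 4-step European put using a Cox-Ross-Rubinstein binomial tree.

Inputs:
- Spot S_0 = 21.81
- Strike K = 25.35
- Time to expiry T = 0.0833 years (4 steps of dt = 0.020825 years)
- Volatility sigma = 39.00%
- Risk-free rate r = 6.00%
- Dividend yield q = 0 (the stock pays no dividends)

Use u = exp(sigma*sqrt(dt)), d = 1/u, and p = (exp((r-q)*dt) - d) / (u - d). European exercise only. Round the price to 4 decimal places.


Answer: Price = V(0,0) = 3.5330

Derivation:
dt = T/N = 0.020825
u = exp(sigma*sqrt(dt)) = 1.057894; d = 1/u = 0.945274
p = (exp((r-q)*dt) - d) / (u - d) = 0.497035
Discount per step: exp(-r*dt) = 0.998751
Stock lattice S(k, i) with i counting down-moves:
  k=0: S(0,0) = 21.8100
  k=1: S(1,0) = 23.0727; S(1,1) = 20.6164
  k=2: S(2,0) = 24.4084; S(2,1) = 21.8100; S(2,2) = 19.4882
  k=3: S(3,0) = 25.8216; S(3,1) = 23.0727; S(3,2) = 20.6164; S(3,3) = 18.4217
  k=4: S(4,0) = 27.3165; S(4,1) = 24.4084; S(4,2) = 21.8100; S(4,3) = 19.4882; S(4,4) = 17.4135
Terminal payoffs V(N, i) = max(K - S_T, 0):
  V(4,0) = 0.000000; V(4,1) = 0.941550; V(4,2) = 3.540000; V(4,3) = 5.861826; V(4,4) = 7.936478
Backward induction: V(k, i) = exp(-r*dt) * [p * V(k+1, i) + (1-p) * V(k+1, i+1)].
  V(3,0) = exp(-r*dt) * [p*0.000000 + (1-p)*0.941550] = 0.472975
  V(3,1) = exp(-r*dt) * [p*0.941550 + (1-p)*3.540000] = 2.245671
  V(3,2) = exp(-r*dt) * [p*3.540000 + (1-p)*5.861826] = 4.701918
  V(3,3) = exp(-r*dt) * [p*5.861826 + (1-p)*7.936478] = 6.896680
  V(2,0) = exp(-r*dt) * [p*0.472975 + (1-p)*2.245671] = 1.362875
  V(2,1) = exp(-r*dt) * [p*2.245671 + (1-p)*4.701918] = 3.476729
  V(2,2) = exp(-r*dt) * [p*4.701918 + (1-p)*6.896680] = 5.798556
  V(1,0) = exp(-r*dt) * [p*1.362875 + (1-p)*3.476729] = 2.423039
  V(1,1) = exp(-r*dt) * [p*3.476729 + (1-p)*5.798556] = 4.638726
  V(0,0) = exp(-r*dt) * [p*2.423039 + (1-p)*4.638726] = 3.533034


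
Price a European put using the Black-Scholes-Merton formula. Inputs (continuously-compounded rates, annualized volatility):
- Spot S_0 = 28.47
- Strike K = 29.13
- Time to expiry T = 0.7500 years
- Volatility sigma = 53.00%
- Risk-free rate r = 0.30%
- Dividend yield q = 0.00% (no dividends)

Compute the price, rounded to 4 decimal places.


Answer: Price = 5.5242

Derivation:
d1 = (ln(S/K) + (r - q + 0.5*sigma^2) * T) / (sigma * sqrt(T)) = 0.18446849
d2 = d1 - sigma * sqrt(T) = -0.27452498
exp(-rT) = 0.99775253; exp(-qT) = 1.00000000
P = K * exp(-rT) * N(-d2) - S_0 * exp(-qT) * N(-d1)
N(-d1) = 0.42682297; N(-d2) = 0.60815939
P = 29.1300 * 0.99775253 * 0.60815939 - 28.4700 * 1.00000000 * 0.42682297 = 5.5242


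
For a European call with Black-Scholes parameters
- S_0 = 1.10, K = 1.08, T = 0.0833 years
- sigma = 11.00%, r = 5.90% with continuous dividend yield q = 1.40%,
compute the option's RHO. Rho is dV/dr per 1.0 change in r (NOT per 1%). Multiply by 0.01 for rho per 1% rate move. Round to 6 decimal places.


d1 = 0.7119083211; d2 = 0.6801604078
phi(d1) = 0.3096399023; exp(-qT) = 0.9988344797; exp(-rT) = 0.9950973574
N(d2) = 0.7517985507
Rho = K*T*exp(-rT)*N(d2) = 1.0800 * 0.0833 * 0.9950973574 * 0.7517985507 = 0.067303

Answer: Rho = 0.067303


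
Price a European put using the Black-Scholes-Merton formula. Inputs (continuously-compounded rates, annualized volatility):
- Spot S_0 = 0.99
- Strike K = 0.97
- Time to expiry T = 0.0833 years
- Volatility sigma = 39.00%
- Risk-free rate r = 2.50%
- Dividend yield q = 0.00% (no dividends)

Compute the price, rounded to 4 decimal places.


d1 = (ln(S/K) + (r - q + 0.5*sigma^2) * T) / (sigma * sqrt(T)) = 0.25609574
d2 = d1 - sigma * sqrt(T) = 0.14353495
exp(-rT) = 0.99791967; exp(-qT) = 1.00000000
P = K * exp(-rT) * N(-d2) - S_0 * exp(-qT) * N(-d1)
N(-d1) = 0.39893846; N(-d2) = 0.44293385
P = 0.9700 * 0.99791967 * 0.44293385 - 0.9900 * 1.00000000 * 0.39893846 = 0.0338

Answer: Price = 0.0338


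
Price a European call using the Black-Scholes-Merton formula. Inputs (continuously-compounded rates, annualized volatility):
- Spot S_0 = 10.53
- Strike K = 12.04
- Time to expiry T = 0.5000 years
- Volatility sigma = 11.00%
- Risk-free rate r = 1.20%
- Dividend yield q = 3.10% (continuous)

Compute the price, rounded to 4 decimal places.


Answer: Price = 0.0110

Derivation:
d1 = (ln(S/K) + (r - q + 0.5*sigma^2) * T) / (sigma * sqrt(T)) = -1.80609360
d2 = d1 - sigma * sqrt(T) = -1.88387535
exp(-rT) = 0.99401796; exp(-qT) = 0.98461951
C = S_0 * exp(-qT) * N(d1) - K * exp(-rT) * N(d2)
N(d1) = 0.03545186; N(d2) = 0.02979092
C = 10.5300 * 0.98461951 * 0.03545186 - 12.0400 * 0.99401796 * 0.02979092 = 0.0110


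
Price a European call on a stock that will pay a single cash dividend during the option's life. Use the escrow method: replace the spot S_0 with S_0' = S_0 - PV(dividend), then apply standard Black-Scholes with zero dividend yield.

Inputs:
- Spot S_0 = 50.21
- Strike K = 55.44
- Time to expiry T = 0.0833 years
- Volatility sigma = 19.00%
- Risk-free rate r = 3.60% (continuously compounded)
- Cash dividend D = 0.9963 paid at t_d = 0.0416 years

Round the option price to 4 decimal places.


PV(D) = D * exp(-r * t_d) = 0.9963 * 0.99850352 = 0.99480906
S_0' = S_0 - PV(D) = 50.2100 - 0.99480906 = 49.21519094
d1 = (ln(S_0'/K) + (r + sigma^2/2)*T) / (sigma*sqrt(T)) = -2.08975725
d2 = d1 - sigma*sqrt(T) = -2.14459455
exp(-rT) = 0.99700569
N(d1) = 0.01831981; N(d2) = 0.01599264
C = S_0' * N(d1) - K * exp(-rT) * N(d2) = 49.21519094 * 0.01831981 - 55.4400 * 0.99700569 * 0.01599264 = 0.0176

Answer: Price = 0.0176


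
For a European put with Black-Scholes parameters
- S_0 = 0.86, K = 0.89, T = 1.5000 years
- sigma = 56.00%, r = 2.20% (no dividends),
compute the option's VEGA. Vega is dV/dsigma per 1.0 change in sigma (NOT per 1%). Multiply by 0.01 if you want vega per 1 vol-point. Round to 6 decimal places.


d1 = 0.3410490567; d2 = -0.3448080713
phi(d1) = 0.3764026757; exp(-qT) = 1.0000000000; exp(-rT) = 0.9675385596
Vega = S * exp(-qT) * phi(d1) * sqrt(T) = 0.8600 * 1.0000000000 * 0.3764026757 * 1.2247448714 = 0.396458

Answer: Vega = 0.396458


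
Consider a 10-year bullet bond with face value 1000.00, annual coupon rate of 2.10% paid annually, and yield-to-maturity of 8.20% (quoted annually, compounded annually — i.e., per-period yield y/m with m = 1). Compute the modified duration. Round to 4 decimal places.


Coupon per period c = face * coupon_rate / m = 21.000000
Periods per year m = 1; per-period yield y/m = 0.082000
Number of cashflows N = 10
Cashflows (t years, CF_t, discount factor 1/(1+y/m)^(m*t), PV):
  t = 1.0000: CF_t = 21.000000, DF = 0.924214, PV = 19.408503
  t = 2.0000: CF_t = 21.000000, DF = 0.854172, PV = 17.937618
  t = 3.0000: CF_t = 21.000000, DF = 0.789438, PV = 16.578205
  t = 4.0000: CF_t = 21.000000, DF = 0.729610, PV = 15.321816
  t = 5.0000: CF_t = 21.000000, DF = 0.674316, PV = 14.160644
  t = 6.0000: CF_t = 21.000000, DF = 0.623213, PV = 13.087471
  t = 7.0000: CF_t = 21.000000, DF = 0.575982, PV = 12.095629
  t = 8.0000: CF_t = 21.000000, DF = 0.532331, PV = 11.178955
  t = 9.0000: CF_t = 21.000000, DF = 0.491988, PV = 10.331751
  t = 10.0000: CF_t = 1021.000000, DF = 0.454703, PV = 464.251306
Price P = sum_t PV_t = 594.351899
First compute Macaulay numerator sum_t t * PV_t:
  t * PV_t at t = 1.0000: 19.408503
  t * PV_t at t = 2.0000: 35.875236
  t * PV_t at t = 3.0000: 49.734616
  t * PV_t at t = 4.0000: 61.287265
  t * PV_t at t = 5.0000: 70.803218
  t * PV_t at t = 6.0000: 78.524826
  t * PV_t at t = 7.0000: 84.669405
  t * PV_t at t = 8.0000: 89.431640
  t * PV_t at t = 9.0000: 92.985763
  t * PV_t at t = 10.0000: 4642.513063
Macaulay duration D = 5225.233534 / 594.351899 = 8.791481
Modified duration = D / (1 + y/m) = 8.791481 / (1 + 0.082000) = 8.125214

Answer: Modified duration = 8.1252


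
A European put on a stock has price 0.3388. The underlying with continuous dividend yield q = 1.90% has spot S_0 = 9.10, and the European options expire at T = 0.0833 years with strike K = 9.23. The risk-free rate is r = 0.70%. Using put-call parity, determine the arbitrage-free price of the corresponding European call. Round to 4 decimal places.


Answer: Call price = 0.1998

Derivation:
Put-call parity: C - P = S_0 * exp(-qT) - K * exp(-rT).
S_0 * exp(-qT) = 9.1000 * 0.99841855 = 9.08560882
K * exp(-rT) = 9.2300 * 0.99941707 = 9.22461956
C = P + S*exp(-qT) - K*exp(-rT)
C = 0.3388 + 9.08560882 - 9.22461956 = 0.1998


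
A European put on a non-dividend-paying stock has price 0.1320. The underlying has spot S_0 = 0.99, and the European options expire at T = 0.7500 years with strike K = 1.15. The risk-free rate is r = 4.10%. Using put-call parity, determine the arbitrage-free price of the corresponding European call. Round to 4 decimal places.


Put-call parity: C - P = S_0 * exp(-qT) - K * exp(-rT).
S_0 * exp(-qT) = 0.9900 * 1.00000000 = 0.99000000
K * exp(-rT) = 1.1500 * 0.96971797 = 1.11517567
C = P + S*exp(-qT) - K*exp(-rT)
C = 0.1320 + 0.99000000 - 1.11517567 = 0.0068

Answer: Call price = 0.0068


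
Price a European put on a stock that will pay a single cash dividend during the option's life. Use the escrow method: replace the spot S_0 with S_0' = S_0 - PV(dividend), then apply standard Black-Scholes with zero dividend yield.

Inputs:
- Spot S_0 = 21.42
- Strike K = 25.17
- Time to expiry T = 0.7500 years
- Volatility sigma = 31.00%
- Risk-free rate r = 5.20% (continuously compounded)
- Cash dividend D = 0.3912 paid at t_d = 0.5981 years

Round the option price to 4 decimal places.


PV(D) = D * exp(-r * t_d) = 0.3912 * 0.96937747 = 0.37922047
S_0' = S_0 - PV(D) = 21.4200 - 0.37922047 = 21.04077953
d1 = (ln(S_0'/K) + (r + sigma^2/2)*T) / (sigma*sqrt(T)) = -0.38795283
d2 = d1 - sigma*sqrt(T) = -0.65642070
exp(-rT) = 0.96175071
N(-d1) = 0.65097453; N(-d2) = 0.74422326
P = K * exp(-rT) * N(-d2) - S_0' * N(-d1) = 25.1700 * 0.96175071 * 0.74422326 - 21.04077953 * 0.65097453 = 4.3186

Answer: Price = 4.3186


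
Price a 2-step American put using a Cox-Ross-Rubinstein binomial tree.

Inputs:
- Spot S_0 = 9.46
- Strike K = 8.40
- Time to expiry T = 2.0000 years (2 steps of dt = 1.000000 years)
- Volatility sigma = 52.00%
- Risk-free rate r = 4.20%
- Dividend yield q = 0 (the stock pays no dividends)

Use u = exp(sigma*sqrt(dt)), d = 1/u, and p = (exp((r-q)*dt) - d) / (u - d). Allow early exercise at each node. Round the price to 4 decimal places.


Answer: Price = V(0,0) = 1.6057

Derivation:
dt = T/N = 1.000000
u = exp(sigma*sqrt(dt)) = 1.682028; d = 1/u = 0.594521
p = (exp((r-q)*dt) - d) / (u - d) = 0.412295
Discount per step: exp(-r*dt) = 0.958870
Stock lattice S(k, i) with i counting down-moves:
  k=0: S(0,0) = 9.4600
  k=1: S(1,0) = 15.9120; S(1,1) = 5.6242
  k=2: S(2,0) = 26.7644; S(2,1) = 9.4600; S(2,2) = 3.3437
Terminal payoffs V(N, i) = max(K - S_T, 0):
  V(2,0) = 0.000000; V(2,1) = 0.000000; V(2,2) = 5.056319
Backward induction: V(k, i) = exp(-r*dt) * [p * V(k+1, i) + (1-p) * V(k+1, i+1)]; then take max(V_cont, immediate exercise) for American.
  V(1,0) = exp(-r*dt) * [p*0.000000 + (1-p)*0.000000] = 0.000000; exercise = 0.000000; V(1,0) = max -> 0.000000
  V(1,1) = exp(-r*dt) * [p*0.000000 + (1-p)*5.056319] = 2.849399; exercise = 2.775836; V(1,1) = max -> 2.849399
  V(0,0) = exp(-r*dt) * [p*0.000000 + (1-p)*2.849399] = 1.605729; exercise = 0.000000; V(0,0) = max -> 1.605729


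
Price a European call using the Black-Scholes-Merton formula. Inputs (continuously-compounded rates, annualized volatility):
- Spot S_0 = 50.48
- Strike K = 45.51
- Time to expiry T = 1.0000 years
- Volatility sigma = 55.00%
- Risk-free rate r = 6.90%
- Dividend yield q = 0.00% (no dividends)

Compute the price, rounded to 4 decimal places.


Answer: Price = 14.5515

Derivation:
d1 = (ln(S/K) + (r - q + 0.5*sigma^2) * T) / (sigma * sqrt(T)) = 0.58890025
d2 = d1 - sigma * sqrt(T) = 0.03890025
exp(-rT) = 0.93332668; exp(-qT) = 1.00000000
C = S_0 * exp(-qT) * N(d1) - K * exp(-rT) * N(d2)
N(d1) = 0.72203590; N(d2) = 0.51551504
C = 50.4800 * 1.00000000 * 0.72203590 - 45.5100 * 0.93332668 * 0.51551504 = 14.5515


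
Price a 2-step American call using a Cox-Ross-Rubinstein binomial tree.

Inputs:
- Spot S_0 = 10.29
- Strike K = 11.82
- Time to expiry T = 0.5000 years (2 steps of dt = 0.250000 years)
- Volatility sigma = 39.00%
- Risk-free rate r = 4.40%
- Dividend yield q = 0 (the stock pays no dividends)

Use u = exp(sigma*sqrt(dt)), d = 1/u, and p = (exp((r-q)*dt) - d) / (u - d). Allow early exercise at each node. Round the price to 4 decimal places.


Answer: Price = V(0,0) = 0.7601

Derivation:
dt = T/N = 0.250000
u = exp(sigma*sqrt(dt)) = 1.215311; d = 1/u = 0.822835
p = (exp((r-q)*dt) - d) / (u - d) = 0.479586
Discount per step: exp(-r*dt) = 0.989060
Stock lattice S(k, i) with i counting down-moves:
  k=0: S(0,0) = 10.2900
  k=1: S(1,0) = 12.5056; S(1,1) = 8.4670
  k=2: S(2,0) = 15.1981; S(2,1) = 10.2900; S(2,2) = 6.9669
Terminal payoffs V(N, i) = max(S_T - K, 0):
  V(2,0) = 3.378132; V(2,1) = 0.000000; V(2,2) = 0.000000
Backward induction: V(k, i) = exp(-r*dt) * [p * V(k+1, i) + (1-p) * V(k+1, i+1)]; then take max(V_cont, immediate exercise) for American.
  V(1,0) = exp(-r*dt) * [p*3.378132 + (1-p)*0.000000] = 1.602381; exercise = 0.685550; V(1,0) = max -> 1.602381
  V(1,1) = exp(-r*dt) * [p*0.000000 + (1-p)*0.000000] = 0.000000; exercise = 0.000000; V(1,1) = max -> 0.000000
  V(0,0) = exp(-r*dt) * [p*1.602381 + (1-p)*0.000000] = 0.760072; exercise = 0.000000; V(0,0) = max -> 0.760072


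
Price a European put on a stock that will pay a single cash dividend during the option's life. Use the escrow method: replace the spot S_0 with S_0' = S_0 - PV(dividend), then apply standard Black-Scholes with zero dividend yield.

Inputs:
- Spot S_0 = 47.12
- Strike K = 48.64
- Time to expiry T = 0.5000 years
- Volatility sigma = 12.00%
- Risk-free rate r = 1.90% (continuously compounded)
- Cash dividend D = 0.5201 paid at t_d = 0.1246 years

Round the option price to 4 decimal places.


PV(D) = D * exp(-r * t_d) = 0.5201 * 0.99763540 = 0.51887017
S_0' = S_0 - PV(D) = 47.1200 - 0.51887017 = 46.60112983
d1 = (ln(S_0'/K) + (r + sigma^2/2)*T) / (sigma*sqrt(T)) = -0.35027067
d2 = d1 - sigma*sqrt(T) = -0.43512348
exp(-rT) = 0.99054498
N(-d1) = 0.63693221; N(-d2) = 0.66826360
P = K * exp(-rT) * N(-d2) - S_0' * N(-d1) = 48.6400 * 0.99054498 * 0.66826360 - 46.60112983 * 0.63693221 = 2.5153

Answer: Price = 2.5153


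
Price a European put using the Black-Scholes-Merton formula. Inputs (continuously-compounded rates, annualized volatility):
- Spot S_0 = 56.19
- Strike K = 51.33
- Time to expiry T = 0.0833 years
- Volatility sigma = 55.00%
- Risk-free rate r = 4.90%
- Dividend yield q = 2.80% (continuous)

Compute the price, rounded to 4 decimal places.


Answer: Price = 1.4759

Derivation:
d1 = (ln(S/K) + (r - q + 0.5*sigma^2) * T) / (sigma * sqrt(T)) = 0.66027554
d2 = d1 - sigma * sqrt(T) = 0.50153598
exp(-rT) = 0.99592662; exp(-qT) = 0.99767032
P = K * exp(-rT) * N(-d2) - S_0 * exp(-qT) * N(-d1)
N(-d1) = 0.25453851; N(-d2) = 0.30799698
P = 51.3300 * 0.99592662 * 0.30799698 - 56.1900 * 0.99767032 * 0.25453851 = 1.4759


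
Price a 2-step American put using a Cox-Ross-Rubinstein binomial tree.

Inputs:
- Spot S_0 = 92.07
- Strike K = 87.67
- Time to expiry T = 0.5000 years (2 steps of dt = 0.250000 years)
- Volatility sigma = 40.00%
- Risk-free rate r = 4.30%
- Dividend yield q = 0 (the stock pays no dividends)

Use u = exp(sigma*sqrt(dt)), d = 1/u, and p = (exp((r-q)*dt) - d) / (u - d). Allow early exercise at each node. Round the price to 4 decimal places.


Answer: Price = V(0,0) = 6.9479

Derivation:
dt = T/N = 0.250000
u = exp(sigma*sqrt(dt)) = 1.221403; d = 1/u = 0.818731
p = (exp((r-q)*dt) - d) / (u - d) = 0.477007
Discount per step: exp(-r*dt) = 0.989308
Stock lattice S(k, i) with i counting down-moves:
  k=0: S(0,0) = 92.0700
  k=1: S(1,0) = 112.4546; S(1,1) = 75.3805
  k=2: S(2,0) = 137.3523; S(2,1) = 92.0700; S(2,2) = 61.7164
Terminal payoffs V(N, i) = max(K - S_T, 0):
  V(2,0) = 0.000000; V(2,1) = 0.000000; V(2,2) = 25.953633
Backward induction: V(k, i) = exp(-r*dt) * [p * V(k+1, i) + (1-p) * V(k+1, i+1)]; then take max(V_cont, immediate exercise) for American.
  V(1,0) = exp(-r*dt) * [p*0.000000 + (1-p)*0.000000] = 0.000000; exercise = 0.000000; V(1,0) = max -> 0.000000
  V(1,1) = exp(-r*dt) * [p*0.000000 + (1-p)*25.953633] = 13.428442; exercise = 12.289460; V(1,1) = max -> 13.428442
  V(0,0) = exp(-r*dt) * [p*0.000000 + (1-p)*13.428442] = 6.947893; exercise = 0.000000; V(0,0) = max -> 6.947893


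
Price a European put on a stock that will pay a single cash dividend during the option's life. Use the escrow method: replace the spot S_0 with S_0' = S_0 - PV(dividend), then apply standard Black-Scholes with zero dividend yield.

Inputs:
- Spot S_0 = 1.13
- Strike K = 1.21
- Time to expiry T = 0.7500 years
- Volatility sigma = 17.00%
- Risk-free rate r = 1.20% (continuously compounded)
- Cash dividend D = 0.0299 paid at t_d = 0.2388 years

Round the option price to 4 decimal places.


PV(D) = D * exp(-r * t_d) = 0.0299 * 0.99713850 = 0.02981444
S_0' = S_0 - PV(D) = 1.1300 - 0.02981444 = 1.10018556
d1 = (ln(S_0'/K) + (r + sigma^2/2)*T) / (sigma*sqrt(T)) = -0.51149161
d2 = d1 - sigma*sqrt(T) = -0.65871593
exp(-rT) = 0.99104038
N(-d1) = 0.69549657; N(-d2) = 0.74496090
P = K * exp(-rT) * N(-d2) - S_0' * N(-d1) = 1.2100 * 0.99104038 * 0.74496090 - 1.10018556 * 0.69549657 = 0.1282

Answer: Price = 0.1282


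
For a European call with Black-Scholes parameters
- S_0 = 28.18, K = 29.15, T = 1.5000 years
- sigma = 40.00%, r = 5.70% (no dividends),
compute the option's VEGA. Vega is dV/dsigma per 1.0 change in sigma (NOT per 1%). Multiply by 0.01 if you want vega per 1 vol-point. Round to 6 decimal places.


Answer: Vega = 12.948997

Derivation:
d1 = 0.3503945958; d2 = -0.1395033527
phi(d1) = 0.3751884974; exp(-qT) = 1.0000000000; exp(-rT) = 0.9180531431
Vega = S * exp(-qT) * phi(d1) * sqrt(T) = 28.1800 * 1.0000000000 * 0.3751884974 * 1.2247448714 = 12.948997


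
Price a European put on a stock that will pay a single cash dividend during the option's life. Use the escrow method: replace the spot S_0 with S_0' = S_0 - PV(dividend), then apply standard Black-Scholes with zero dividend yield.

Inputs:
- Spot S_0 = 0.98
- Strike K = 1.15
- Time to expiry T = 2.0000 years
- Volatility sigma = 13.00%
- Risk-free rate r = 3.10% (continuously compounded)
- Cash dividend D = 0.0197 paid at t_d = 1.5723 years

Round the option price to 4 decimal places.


Answer: Price = 0.1493

Derivation:
PV(D) = D * exp(-r * t_d) = 0.0197 * 0.95242749 = 0.01876282
S_0' = S_0 - PV(D) = 0.9800 - 0.01876282 = 0.96123718
d1 = (ln(S_0'/K) + (r + sigma^2/2)*T) / (sigma*sqrt(T)) = -0.54608246
d2 = d1 - sigma*sqrt(T) = -0.72993022
exp(-rT) = 0.93988289
N(-d1) = 0.70749537; N(-d2) = 0.76728358
P = K * exp(-rT) * N(-d2) - S_0' * N(-d1) = 1.1500 * 0.93988289 * 0.76728358 - 0.96123718 * 0.70749537 = 0.1493


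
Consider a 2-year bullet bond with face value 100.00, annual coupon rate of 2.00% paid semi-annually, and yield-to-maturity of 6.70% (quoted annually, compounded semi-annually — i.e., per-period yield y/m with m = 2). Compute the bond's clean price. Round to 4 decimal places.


Answer: Price = 91.3374

Derivation:
Coupon per period c = face * coupon_rate / m = 1.000000
Periods per year m = 2; per-period yield y/m = 0.033500
Number of cashflows N = 4
Cashflows (t years, CF_t, discount factor 1/(1+y/m)^(m*t), PV):
  t = 0.5000: CF_t = 1.000000, DF = 0.967586, PV = 0.967586
  t = 1.0000: CF_t = 1.000000, DF = 0.936222, PV = 0.936222
  t = 1.5000: CF_t = 1.000000, DF = 0.905876, PV = 0.905876
  t = 2.0000: CF_t = 101.000000, DF = 0.876512, PV = 88.527755
Price P = sum_t PV_t = 91.337439


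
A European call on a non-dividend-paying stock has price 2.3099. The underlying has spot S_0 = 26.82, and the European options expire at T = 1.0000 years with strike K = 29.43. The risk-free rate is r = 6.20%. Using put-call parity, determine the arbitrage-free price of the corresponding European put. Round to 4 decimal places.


Answer: Put price = 3.1507

Derivation:
Put-call parity: C - P = S_0 * exp(-qT) - K * exp(-rT).
S_0 * exp(-qT) = 26.8200 * 1.00000000 = 26.82000000
K * exp(-rT) = 29.4300 * 0.93988289 = 27.66075336
P = C - S*exp(-qT) + K*exp(-rT)
P = 2.3099 - 26.82000000 + 27.66075336 = 3.1507


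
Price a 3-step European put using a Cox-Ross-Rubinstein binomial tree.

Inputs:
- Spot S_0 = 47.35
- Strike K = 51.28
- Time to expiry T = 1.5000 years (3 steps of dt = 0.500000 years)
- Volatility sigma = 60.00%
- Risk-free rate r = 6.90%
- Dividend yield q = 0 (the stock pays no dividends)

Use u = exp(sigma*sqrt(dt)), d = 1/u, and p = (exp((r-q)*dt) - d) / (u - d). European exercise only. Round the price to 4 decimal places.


Answer: Price = V(0,0) = 13.7813

Derivation:
dt = T/N = 0.500000
u = exp(sigma*sqrt(dt)) = 1.528465; d = 1/u = 0.654251
p = (exp((r-q)*dt) - d) / (u - d) = 0.435650
Discount per step: exp(-r*dt) = 0.966088
Stock lattice S(k, i) with i counting down-moves:
  k=0: S(0,0) = 47.3500
  k=1: S(1,0) = 72.3728; S(1,1) = 30.9788
  k=2: S(2,0) = 110.6193; S(2,1) = 47.3500; S(2,2) = 20.2679
  k=3: S(3,0) = 169.0778; S(3,1) = 72.3728; S(3,2) = 30.9788; S(3,3) = 13.2603
Terminal payoffs V(N, i) = max(K - S_T, 0):
  V(3,0) = 0.000000; V(3,1) = 0.000000; V(3,2) = 20.301211; V(3,3) = 38.019700
Backward induction: V(k, i) = exp(-r*dt) * [p * V(k+1, i) + (1-p) * V(k+1, i+1)].
  V(2,0) = exp(-r*dt) * [p*0.000000 + (1-p)*0.000000] = 0.000000
  V(2,1) = exp(-r*dt) * [p*0.000000 + (1-p)*20.301211] = 11.068472
  V(2,2) = exp(-r*dt) * [p*20.301211 + (1-p)*38.019700] = 29.273103
  V(1,0) = exp(-r*dt) * [p*0.000000 + (1-p)*11.068472] = 6.034669
  V(1,1) = exp(-r*dt) * [p*11.068472 + (1-p)*29.273103] = 20.618513
  V(0,0) = exp(-r*dt) * [p*6.034669 + (1-p)*20.618513] = 13.781316


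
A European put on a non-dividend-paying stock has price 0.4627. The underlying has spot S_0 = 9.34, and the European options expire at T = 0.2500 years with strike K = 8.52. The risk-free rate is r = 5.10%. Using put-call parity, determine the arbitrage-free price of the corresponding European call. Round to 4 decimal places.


Answer: Call price = 1.3906

Derivation:
Put-call parity: C - P = S_0 * exp(-qT) - K * exp(-rT).
S_0 * exp(-qT) = 9.3400 * 1.00000000 = 9.34000000
K * exp(-rT) = 8.5200 * 0.98733094 = 8.41205958
C = P + S*exp(-qT) - K*exp(-rT)
C = 0.4627 + 9.34000000 - 8.41205958 = 1.3906


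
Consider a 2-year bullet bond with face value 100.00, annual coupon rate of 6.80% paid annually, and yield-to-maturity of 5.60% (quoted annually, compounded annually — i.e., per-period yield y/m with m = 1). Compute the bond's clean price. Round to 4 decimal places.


Coupon per period c = face * coupon_rate / m = 6.800000
Periods per year m = 1; per-period yield y/m = 0.056000
Number of cashflows N = 2
Cashflows (t years, CF_t, discount factor 1/(1+y/m)^(m*t), PV):
  t = 1.0000: CF_t = 6.800000, DF = 0.946970, PV = 6.439394
  t = 2.0000: CF_t = 106.800000, DF = 0.896752, PV = 95.773072
Price P = sum_t PV_t = 102.212466

Answer: Price = 102.2125


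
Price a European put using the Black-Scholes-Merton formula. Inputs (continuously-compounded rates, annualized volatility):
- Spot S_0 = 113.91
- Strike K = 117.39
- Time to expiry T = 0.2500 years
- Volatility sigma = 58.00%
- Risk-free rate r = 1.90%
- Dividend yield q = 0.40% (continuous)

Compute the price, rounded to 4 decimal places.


d1 = (ln(S/K) + (r - q + 0.5*sigma^2) * T) / (sigma * sqrt(T)) = 0.05416186
d2 = d1 - sigma * sqrt(T) = -0.23583814
exp(-rT) = 0.99526126; exp(-qT) = 0.99900050
P = K * exp(-rT) * N(-d2) - S_0 * exp(-qT) * N(-d1)
N(-d1) = 0.47840311; N(-d2) = 0.59322087
P = 117.3900 * 0.99526126 * 0.59322087 - 113.9100 * 0.99900050 * 0.47840311 = 14.8678

Answer: Price = 14.8678


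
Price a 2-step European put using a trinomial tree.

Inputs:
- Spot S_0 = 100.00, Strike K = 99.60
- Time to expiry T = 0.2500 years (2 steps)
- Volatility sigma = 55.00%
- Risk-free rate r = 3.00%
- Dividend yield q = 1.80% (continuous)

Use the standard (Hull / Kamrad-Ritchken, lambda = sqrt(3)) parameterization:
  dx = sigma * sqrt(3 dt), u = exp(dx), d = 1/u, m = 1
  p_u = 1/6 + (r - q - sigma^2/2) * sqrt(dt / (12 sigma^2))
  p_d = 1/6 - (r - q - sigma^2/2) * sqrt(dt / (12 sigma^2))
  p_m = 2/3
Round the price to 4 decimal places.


dt = T/N = 0.125000; dx = sigma*sqrt(3*dt) = 0.336805
u = exp(dx) = 1.400466; d = 1/u = 0.714048
p_u = 0.140826, p_m = 0.666667, p_d = 0.192507
Discount per step: exp(-r*dt) = 0.996257
Stock lattice S(k, j) with j the centered position index:
  k=0: S(0,+0) = 100.0000
  k=1: S(1,-1) = 71.4048; S(1,+0) = 100.0000; S(1,+1) = 140.0466
  k=2: S(2,-2) = 50.9865; S(2,-1) = 71.4048; S(2,+0) = 100.0000; S(2,+1) = 140.0466; S(2,+2) = 196.1304
Terminal payoffs V(N, j) = max(K - S_T, 0):
  V(2,-2) = 48.613520; V(2,-1) = 28.195182; V(2,+0) = 0.000000; V(2,+1) = 0.000000; V(2,+2) = 0.000000
Backward induction: V(k, j) = exp(-r*dt) * [p_u * V(k+1, j+1) + p_m * V(k+1, j) + p_d * V(k+1, j-1)]
  V(1,-1) = exp(-r*dt) * [p_u*0.000000 + p_m*28.195182 + p_d*48.613520] = 28.049843
  V(1,+0) = exp(-r*dt) * [p_u*0.000000 + p_m*0.000000 + p_d*28.195182] = 5.407452
  V(1,+1) = exp(-r*dt) * [p_u*0.000000 + p_m*0.000000 + p_d*0.000000] = 0.000000
  V(0,+0) = exp(-r*dt) * [p_u*0.000000 + p_m*5.407452 + p_d*28.049843] = 8.971052

Answer: Price = V(0,0) = 8.9711


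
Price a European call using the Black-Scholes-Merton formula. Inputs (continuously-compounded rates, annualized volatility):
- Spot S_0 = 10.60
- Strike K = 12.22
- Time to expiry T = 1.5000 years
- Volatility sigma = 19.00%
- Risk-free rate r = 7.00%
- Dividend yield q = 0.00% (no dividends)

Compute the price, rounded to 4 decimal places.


d1 = (ln(S/K) + (r - q + 0.5*sigma^2) * T) / (sigma * sqrt(T)) = -0.04359642
d2 = d1 - sigma * sqrt(T) = -0.27629794
exp(-rT) = 0.90032452; exp(-qT) = 1.00000000
C = S_0 * exp(-qT) * N(d1) - K * exp(-rT) * N(d2)
N(d1) = 0.48261305; N(d2) = 0.39115962
C = 10.6000 * 1.00000000 * 0.48261305 - 12.2200 * 0.90032452 * 0.39115962 = 0.8122

Answer: Price = 0.8122


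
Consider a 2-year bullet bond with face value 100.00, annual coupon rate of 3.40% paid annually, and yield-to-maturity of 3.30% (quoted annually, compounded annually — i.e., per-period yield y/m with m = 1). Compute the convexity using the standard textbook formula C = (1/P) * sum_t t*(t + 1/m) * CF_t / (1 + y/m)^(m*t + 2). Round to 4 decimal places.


Coupon per period c = face * coupon_rate / m = 3.400000
Periods per year m = 1; per-period yield y/m = 0.033000
Number of cashflows N = 2
Cashflows (t years, CF_t, discount factor 1/(1+y/m)^(m*t), PV):
  t = 1.0000: CF_t = 3.400000, DF = 0.968054, PV = 3.291384
  t = 2.0000: CF_t = 103.400000, DF = 0.937129, PV = 96.899134
Price P = sum_t PV_t = 100.190518
Convexity numerator sum_t t*(t + 1/m) * CF_t / (1+y/m)^(m*t + 2):
  t = 1.0000: term = 6.168903
  t = 2.0000: term = 544.841905
Convexity = (1/P) * sum = 551.010808 / 100.190518 = 5.499630

Answer: Convexity = 5.4996


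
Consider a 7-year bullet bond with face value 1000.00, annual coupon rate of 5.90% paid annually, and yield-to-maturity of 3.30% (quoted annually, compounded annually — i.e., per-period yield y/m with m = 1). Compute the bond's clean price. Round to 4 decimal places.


Answer: Price = 1160.1715

Derivation:
Coupon per period c = face * coupon_rate / m = 59.000000
Periods per year m = 1; per-period yield y/m = 0.033000
Number of cashflows N = 7
Cashflows (t years, CF_t, discount factor 1/(1+y/m)^(m*t), PV):
  t = 1.0000: CF_t = 59.000000, DF = 0.968054, PV = 57.115198
  t = 2.0000: CF_t = 59.000000, DF = 0.937129, PV = 55.290608
  t = 3.0000: CF_t = 59.000000, DF = 0.907192, PV = 53.524306
  t = 4.0000: CF_t = 59.000000, DF = 0.878211, PV = 51.814430
  t = 5.0000: CF_t = 59.000000, DF = 0.850156, PV = 50.159177
  t = 6.0000: CF_t = 59.000000, DF = 0.822997, PV = 48.556803
  t = 7.0000: CF_t = 1059.000000, DF = 0.796705, PV = 843.710996
Price P = sum_t PV_t = 1160.171520


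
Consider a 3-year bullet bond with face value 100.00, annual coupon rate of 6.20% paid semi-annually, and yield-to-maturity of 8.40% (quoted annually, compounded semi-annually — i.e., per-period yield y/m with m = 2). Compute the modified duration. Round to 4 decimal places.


Coupon per period c = face * coupon_rate / m = 3.100000
Periods per year m = 2; per-period yield y/m = 0.042000
Number of cashflows N = 6
Cashflows (t years, CF_t, discount factor 1/(1+y/m)^(m*t), PV):
  t = 0.5000: CF_t = 3.100000, DF = 0.959693, PV = 2.975048
  t = 1.0000: CF_t = 3.100000, DF = 0.921010, PV = 2.855132
  t = 1.5000: CF_t = 3.100000, DF = 0.883887, PV = 2.740050
  t = 2.0000: CF_t = 3.100000, DF = 0.848260, PV = 2.629607
  t = 2.5000: CF_t = 3.100000, DF = 0.814069, PV = 2.523615
  t = 3.0000: CF_t = 103.100000, DF = 0.781257, PV = 80.547553
Price P = sum_t PV_t = 94.271006
First compute Macaulay numerator sum_t t * PV_t:
  t * PV_t at t = 0.5000: 1.487524
  t * PV_t at t = 1.0000: 2.855132
  t * PV_t at t = 1.5000: 4.110075
  t * PV_t at t = 2.0000: 5.259214
  t * PV_t at t = 2.5000: 6.309037
  t * PV_t at t = 3.0000: 241.642659
Macaulay duration D = 261.663642 / 94.271006 = 2.775653
Modified duration = D / (1 + y/m) = 2.775653 / (1 + 0.042000) = 2.663775

Answer: Modified duration = 2.6638


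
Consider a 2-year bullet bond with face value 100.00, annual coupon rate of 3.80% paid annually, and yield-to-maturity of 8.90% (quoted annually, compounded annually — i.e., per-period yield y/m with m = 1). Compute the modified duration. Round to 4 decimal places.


Coupon per period c = face * coupon_rate / m = 3.800000
Periods per year m = 1; per-period yield y/m = 0.089000
Number of cashflows N = 2
Cashflows (t years, CF_t, discount factor 1/(1+y/m)^(m*t), PV):
  t = 1.0000: CF_t = 3.800000, DF = 0.918274, PV = 3.489440
  t = 2.0000: CF_t = 103.800000, DF = 0.843226, PV = 87.526909
Price P = sum_t PV_t = 91.016349
First compute Macaulay numerator sum_t t * PV_t:
  t * PV_t at t = 1.0000: 3.489440
  t * PV_t at t = 2.0000: 175.053819
Macaulay duration D = 178.543259 / 91.016349 = 1.961661
Modified duration = D / (1 + y/m) = 1.961661 / (1 + 0.089000) = 1.801342

Answer: Modified duration = 1.8013


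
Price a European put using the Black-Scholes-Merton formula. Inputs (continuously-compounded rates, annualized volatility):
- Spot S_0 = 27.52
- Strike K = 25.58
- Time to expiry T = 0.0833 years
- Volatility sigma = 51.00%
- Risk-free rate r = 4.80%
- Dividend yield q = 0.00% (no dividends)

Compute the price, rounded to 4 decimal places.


Answer: Price = 0.7417

Derivation:
d1 = (ln(S/K) + (r - q + 0.5*sigma^2) * T) / (sigma * sqrt(T)) = 0.59739705
d2 = d1 - sigma * sqrt(T) = 0.45020218
exp(-rT) = 0.99600958; exp(-qT) = 1.00000000
P = K * exp(-rT) * N(-d2) - S_0 * exp(-qT) * N(-d1)
N(-d1) = 0.27512116; N(-d2) = 0.32628233
P = 25.5800 * 0.99600958 * 0.32628233 - 27.5200 * 1.00000000 * 0.27512116 = 0.7417


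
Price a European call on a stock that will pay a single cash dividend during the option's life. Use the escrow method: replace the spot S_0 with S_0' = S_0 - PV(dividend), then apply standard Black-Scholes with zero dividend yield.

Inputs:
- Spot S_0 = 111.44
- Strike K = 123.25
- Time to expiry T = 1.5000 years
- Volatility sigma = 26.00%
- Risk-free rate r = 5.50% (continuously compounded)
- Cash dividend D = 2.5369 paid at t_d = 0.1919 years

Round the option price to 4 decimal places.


Answer: Price = 11.9036

Derivation:
PV(D) = D * exp(-r * t_d) = 2.5369 * 0.98950100 = 2.51026510
S_0' = S_0 - PV(D) = 111.4400 - 2.51026510 = 108.92973490
d1 = (ln(S_0'/K) + (r + sigma^2/2)*T) / (sigma*sqrt(T)) = 0.03042463
d2 = d1 - sigma*sqrt(T) = -0.28800903
exp(-rT) = 0.92081144
N(d1) = 0.51213580; N(d2) = 0.38666991
C = S_0' * N(d1) - K * exp(-rT) * N(d2) = 108.92973490 * 0.51213580 - 123.2500 * 0.92081144 * 0.38666991 = 11.9036


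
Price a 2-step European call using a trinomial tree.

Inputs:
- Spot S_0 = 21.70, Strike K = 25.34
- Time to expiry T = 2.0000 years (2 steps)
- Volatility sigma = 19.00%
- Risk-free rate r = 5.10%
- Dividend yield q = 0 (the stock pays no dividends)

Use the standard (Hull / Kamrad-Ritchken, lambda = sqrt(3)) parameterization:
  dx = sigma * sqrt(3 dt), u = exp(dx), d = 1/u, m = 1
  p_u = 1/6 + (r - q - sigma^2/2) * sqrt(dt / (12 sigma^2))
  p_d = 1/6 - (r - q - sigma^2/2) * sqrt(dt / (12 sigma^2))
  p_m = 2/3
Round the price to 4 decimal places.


dt = T/N = 1.000000; dx = sigma*sqrt(3*dt) = 0.329090
u = exp(dx) = 1.389702; d = 1/u = 0.719579
p_u = 0.216729, p_m = 0.666667, p_d = 0.116604
Discount per step: exp(-r*dt) = 0.950279
Stock lattice S(k, j) with j the centered position index:
  k=0: S(0,+0) = 21.7000
  k=1: S(1,-1) = 15.6149; S(1,+0) = 21.7000; S(1,+1) = 30.1565
  k=2: S(2,-2) = 11.2361; S(2,-1) = 15.6149; S(2,+0) = 21.7000; S(2,+1) = 30.1565; S(2,+2) = 41.9086
Terminal payoffs V(N, j) = max(S_T - K, 0):
  V(2,-2) = 0.000000; V(2,-1) = 0.000000; V(2,+0) = 0.000000; V(2,+1) = 4.816543; V(2,+2) = 16.568621
Backward induction: V(k, j) = exp(-r*dt) * [p_u * V(k+1, j+1) + p_m * V(k+1, j) + p_d * V(k+1, j-1)]
  V(1,-1) = exp(-r*dt) * [p_u*0.000000 + p_m*0.000000 + p_d*0.000000] = 0.000000
  V(1,+0) = exp(-r*dt) * [p_u*4.816543 + p_m*0.000000 + p_d*0.000000] = 0.991981
  V(1,+1) = exp(-r*dt) * [p_u*16.568621 + p_m*4.816543 + p_d*0.000000] = 6.463729
  V(0,+0) = exp(-r*dt) * [p_u*6.463729 + p_m*0.991981 + p_d*0.000000] = 1.959663

Answer: Price = V(0,0) = 1.9597


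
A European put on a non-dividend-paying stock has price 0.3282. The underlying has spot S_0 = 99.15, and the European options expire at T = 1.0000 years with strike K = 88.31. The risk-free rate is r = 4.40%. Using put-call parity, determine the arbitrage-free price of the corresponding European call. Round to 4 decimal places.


Answer: Call price = 14.9696

Derivation:
Put-call parity: C - P = S_0 * exp(-qT) - K * exp(-rT).
S_0 * exp(-qT) = 99.1500 * 1.00000000 = 99.15000000
K * exp(-rT) = 88.3100 * 0.95695396 = 84.50860398
C = P + S*exp(-qT) - K*exp(-rT)
C = 0.3282 + 99.15000000 - 84.50860398 = 14.9696


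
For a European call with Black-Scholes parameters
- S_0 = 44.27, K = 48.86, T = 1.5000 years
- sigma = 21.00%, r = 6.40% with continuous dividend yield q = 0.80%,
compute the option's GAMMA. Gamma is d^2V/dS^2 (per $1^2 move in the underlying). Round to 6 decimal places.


Answer: Gamma = 0.034531

Derivation:
d1 = 0.0716307820; d2 = -0.1855656410
phi(d1) = 0.3979201119; exp(-qT) = 0.9880717129; exp(-rT) = 0.9084640161
Gamma = exp(-qT) * phi(d1) / (S * sigma * sqrt(T)) = 0.9880717129 * 0.3979201119 / (44.2700 * 0.2100 * 1.2247448714) = 0.034531


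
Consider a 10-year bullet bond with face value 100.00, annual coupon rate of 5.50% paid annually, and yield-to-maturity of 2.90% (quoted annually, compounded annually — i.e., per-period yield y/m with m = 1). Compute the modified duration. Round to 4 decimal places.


Coupon per period c = face * coupon_rate / m = 5.500000
Periods per year m = 1; per-period yield y/m = 0.029000
Number of cashflows N = 10
Cashflows (t years, CF_t, discount factor 1/(1+y/m)^(m*t), PV):
  t = 1.0000: CF_t = 5.500000, DF = 0.971817, PV = 5.344995
  t = 2.0000: CF_t = 5.500000, DF = 0.944429, PV = 5.194359
  t = 3.0000: CF_t = 5.500000, DF = 0.917812, PV = 5.047968
  t = 4.0000: CF_t = 5.500000, DF = 0.891946, PV = 4.905702
  t = 5.0000: CF_t = 5.500000, DF = 0.866808, PV = 4.767446
  t = 6.0000: CF_t = 5.500000, DF = 0.842379, PV = 4.633087
  t = 7.0000: CF_t = 5.500000, DF = 0.818639, PV = 4.502514
  t = 8.0000: CF_t = 5.500000, DF = 0.795567, PV = 4.375621
  t = 9.0000: CF_t = 5.500000, DF = 0.773146, PV = 4.252304
  t = 10.0000: CF_t = 105.500000, DF = 0.751357, PV = 79.268148
Price P = sum_t PV_t = 122.292144
First compute Macaulay numerator sum_t t * PV_t:
  t * PV_t at t = 1.0000: 5.344995
  t * PV_t at t = 2.0000: 10.388717
  t * PV_t at t = 3.0000: 15.143903
  t * PV_t at t = 4.0000: 19.622809
  t * PV_t at t = 5.0000: 23.837232
  t * PV_t at t = 6.0000: 27.798521
  t * PV_t at t = 7.0000: 31.517598
  t * PV_t at t = 8.0000: 35.004967
  t * PV_t at t = 9.0000: 38.270737
  t * PV_t at t = 10.0000: 792.681481
Macaulay duration D = 999.610961 / 122.292144 = 8.173959
Modified duration = D / (1 + y/m) = 8.173959 / (1 + 0.029000) = 7.943595

Answer: Modified duration = 7.9436


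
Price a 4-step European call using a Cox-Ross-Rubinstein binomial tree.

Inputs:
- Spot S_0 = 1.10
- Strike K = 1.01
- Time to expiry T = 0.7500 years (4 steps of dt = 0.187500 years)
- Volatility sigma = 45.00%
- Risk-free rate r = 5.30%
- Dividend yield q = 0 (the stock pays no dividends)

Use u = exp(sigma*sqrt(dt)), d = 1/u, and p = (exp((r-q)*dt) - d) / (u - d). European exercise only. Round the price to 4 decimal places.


Answer: Price = V(0,0) = 0.2353

Derivation:
dt = T/N = 0.187500
u = exp(sigma*sqrt(dt)) = 1.215136; d = 1/u = 0.822953
p = (exp((r-q)*dt) - d) / (u - d) = 0.476905
Discount per step: exp(-r*dt) = 0.990112
Stock lattice S(k, i) with i counting down-moves:
  k=0: S(0,0) = 1.1000
  k=1: S(1,0) = 1.3366; S(1,1) = 0.9052
  k=2: S(2,0) = 1.6242; S(2,1) = 1.1000; S(2,2) = 0.7450
  k=3: S(3,0) = 1.9736; S(3,1) = 1.3366; S(3,2) = 0.9052; S(3,3) = 0.6131
  k=4: S(4,0) = 2.3982; S(4,1) = 1.6242; S(4,2) = 1.1000; S(4,3) = 0.7450; S(4,4) = 0.5045
Terminal payoffs V(N, i) = max(S_T - K, 0):
  V(4,0) = 1.388235; V(4,1) = 0.614210; V(4,2) = 0.090000; V(4,3) = 0.000000; V(4,4) = 0.000000
Backward induction: V(k, i) = exp(-r*dt) * [p * V(k+1, i) + (1-p) * V(k+1, i+1)].
  V(3,0) = exp(-r*dt) * [p*1.388235 + (1-p)*0.614210] = 0.973623
  V(3,1) = exp(-r*dt) * [p*0.614210 + (1-p)*0.090000] = 0.336636
  V(3,2) = exp(-r*dt) * [p*0.090000 + (1-p)*0.000000] = 0.042497
  V(3,3) = exp(-r*dt) * [p*0.000000 + (1-p)*0.000000] = 0.000000
  V(2,0) = exp(-r*dt) * [p*0.973623 + (1-p)*0.336636] = 0.634086
  V(2,1) = exp(-r*dt) * [p*0.336636 + (1-p)*0.042497] = 0.180966
  V(2,2) = exp(-r*dt) * [p*0.042497 + (1-p)*0.000000] = 0.020067
  V(1,0) = exp(-r*dt) * [p*0.634086 + (1-p)*0.180966] = 0.393135
  V(1,1) = exp(-r*dt) * [p*0.180966 + (1-p)*0.020067] = 0.095843
  V(0,0) = exp(-r*dt) * [p*0.393135 + (1-p)*0.095843] = 0.235273


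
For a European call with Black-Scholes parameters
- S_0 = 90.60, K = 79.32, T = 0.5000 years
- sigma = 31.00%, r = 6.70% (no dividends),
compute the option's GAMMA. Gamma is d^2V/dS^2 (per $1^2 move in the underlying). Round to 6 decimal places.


Answer: Gamma = 0.013771

Derivation:
d1 = 0.8690064489; d2 = 0.6498033467
phi(d1) = 0.2734805876; exp(-qT) = 1.0000000000; exp(-rT) = 0.9670549112
Gamma = exp(-qT) * phi(d1) / (S * sigma * sqrt(T)) = 1.0000000000 * 0.2734805876 / (90.6000 * 0.3100 * 0.7071067812) = 0.013771
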